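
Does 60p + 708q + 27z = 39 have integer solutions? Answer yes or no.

yes

gcd(708, 60) = 12.
gcd(12, 27) = 3.
3 divides 39, so integer solutions exist.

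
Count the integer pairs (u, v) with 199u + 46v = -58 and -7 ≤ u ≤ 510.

11

gcd(199, 46) = 1  (199 = 4*46 + 15, 46 = 3*15 + 1, 15 = 15*1).
Back-substituting, 199*(-3) + 46*(13) = 1.
Scale by -58: particular solution (174, -754); reduce u mod 46: (36, -157).
General solution: u = 36 + 46t, v = -157 - 199t for integer t.
-7 ≤ 36 + 46t ≤ 510 gives t ∈ [0, 10], which is 11 values.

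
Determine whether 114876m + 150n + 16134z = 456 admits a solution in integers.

gcd(114876, 150) = 6  (114876 = 765·150 + 126, 150 = 1·126 + 24, 126 = 5·24 + 6, 24 = 4·6).
gcd(6, 16134) = 6.
6 divides 456, so integer solutions exist.

yes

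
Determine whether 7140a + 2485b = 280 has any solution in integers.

gcd(7140, 2485) = 35  (7140 = 2*2485 + 2170, 2485 = 1*2170 + 315, 2170 = 6*315 + 280, 315 = 1*280 + 35, 280 = 8*35).
35 divides 280, so integer solutions exist.

yes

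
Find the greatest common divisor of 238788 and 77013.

gcd(238788, 77013):
  238788 = 3·77013 + 7749
  77013 = 9·7749 + 7272
  7749 = 1·7272 + 477
  7272 = 15·477 + 117
  477 = 4·117 + 9
  117 = 13·9
so gcd(238788, 77013) = 9.

9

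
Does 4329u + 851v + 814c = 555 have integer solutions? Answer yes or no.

gcd(4329, 851) = 37  (4329 = 5×851 + 74, 851 = 11×74 + 37, 74 = 2×37).
gcd(37, 814) = 37.
37 divides 555, so integer solutions exist.

yes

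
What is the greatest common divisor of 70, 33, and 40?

gcd(70, 33):
  70 = 2×33 + 4
  33 = 8×4 + 1
  4 = 4×1
so gcd(70, 33) = 1.
gcd(1, 40) = 1.

1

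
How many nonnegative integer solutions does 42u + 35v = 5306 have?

25

gcd(42, 35) = 7.
By Bézout, 42*(1) + 35*(-1) = 7.
One solution: (3, 148).
General: u = 3 + 5t, v = 148 - 6t.
u ≥ 0 ⇒ t ≥ 0; v ≥ 0 ⇒ t ≤ 24. So t ∈ [0, 24]: 25 solutions.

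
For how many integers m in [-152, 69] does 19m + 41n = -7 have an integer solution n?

5

gcd(41, 19):
  41 = 2·19 + 3
  19 = 6·3 + 1
  3 = 3·1
so gcd(41, 19) = 1.
Back-substitute for Bézout coefficients:
  1 = 19 - 6·3
  ... = 19·(13) + 41·(-6)
Scale by -7: particular solution (-91, 42); reduce m mod 41: (32, -15).
General solution: m = 32 + 41t, n = -15 - 19t for integer t.
-152 ≤ 32 + 41t ≤ 69 gives t ∈ [-4, 0], which is 5 values.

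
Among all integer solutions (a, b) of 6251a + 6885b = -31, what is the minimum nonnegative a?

gcd(6885, 6251) = 1.
1 divides -31, so solutions exist.
By Bézout, 6251×(-619) + 6885×(562) = 1.
Scale by -31/1 = -31: (a₀, b₀) = (19189, -17422).
General solution: a = 19189 + 6885t, b = -17422 - 6251t for integer t.
a ≥ 0: smallest is 19189 mod 6885 = 5419 (at t = -2), with b = -4920.

5419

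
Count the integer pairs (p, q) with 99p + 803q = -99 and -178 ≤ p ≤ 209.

5

gcd(803, 99) = 11.
By Bézout, 99*(-8) + 803*(1) = 11.
Particular solution: (72, -9).
General solution: p = 72 + 73t, q = -9 - 9t for integer t.
-178 ≤ 72 + 73t ≤ 209 gives t ∈ [-3, 1], which is 5 values.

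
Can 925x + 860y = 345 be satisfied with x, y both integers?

yes

gcd(925, 860):
  925 = 1·860 + 65
  860 = 13·65 + 15
  65 = 4·15 + 5
  15 = 3·5
so gcd(925, 860) = 5.
5 divides 345, so integer solutions exist.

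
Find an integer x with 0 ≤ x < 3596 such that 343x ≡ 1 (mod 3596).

gcd(3596, 343):
  3596 = 10×343 + 166
  343 = 2×166 + 11
  166 = 15×11 + 1
  11 = 11×1
so gcd(3596, 343) = 1.
Back-substitute for Bézout coefficients:
  1 = 166 - 15×11
  ... = 343×(-325) + 3596×(31)
So 343×-325 ≡ 1 (mod 3596), and -325 mod 3596 = 3271.

3271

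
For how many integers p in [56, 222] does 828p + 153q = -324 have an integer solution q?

gcd(828, 153) = 9  (828 = 5×153 + 63, 153 = 2×63 + 27, 63 = 2×27 + 9, 27 = 3×9).
Back-substituting, 828×(5) + 153×(-27) = 9.
Scale by -36: particular solution (-180, 972); reduce p mod 17: (7, -40).
General solution: p = 7 + 17t, q = -40 - 92t for integer t.
56 ≤ 7 + 17t ≤ 222 gives t ∈ [3, 12], which is 10 values.

10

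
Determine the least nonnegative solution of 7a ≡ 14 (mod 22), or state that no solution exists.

2

gcd(22, 7) = 1.
1 divides 14, so solutions exist.
By Bézout, 7*(-3) + 22*(1) = 1.
So 7*(-3) ≡ 1 (mod 22); multiply by 14: a ≡ -42 (mod 22).
Smallest nonnegative: a = -42 mod 22 = 2.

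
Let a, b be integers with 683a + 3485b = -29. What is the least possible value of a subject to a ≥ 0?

gcd(3485, 683):
  3485 = 5·683 + 70
  683 = 9·70 + 53
  70 = 1·53 + 17
  53 = 3·17 + 2
  17 = 8·2 + 1
  2 = 2·1
so gcd(3485, 683) = 1.
1 divides -29, so solutions exist.
Back-substitute for Bézout coefficients:
  1 = 17 - 8·2
  ... = 683·(-1643) + 3485·(322)
Scale by -29/1 = -29: (a₀, b₀) = (47647, -9338).
General solution: a = 47647 + 3485t, b = -9338 - 683t for integer t.
a ≥ 0: smallest is 47647 mod 3485 = 2342 (at t = -13), with b = -459.

2342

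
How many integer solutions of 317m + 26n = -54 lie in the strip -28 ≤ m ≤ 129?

6

gcd(317, 26) = 1.
By Bézout, 317·(-5) + 26·(61) = 1.
Particular solution: (10, -124).
General solution: m = 10 + 26t, n = -124 - 317t for integer t.
-28 ≤ 10 + 26t ≤ 129 gives t ∈ [-1, 4], which is 6 values.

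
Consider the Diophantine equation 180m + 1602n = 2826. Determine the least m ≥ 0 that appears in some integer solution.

gcd(1602, 180) = 18  (1602 = 8×180 + 162, 180 = 1×162 + 18, 162 = 9×18).
18 divides 2826, so solutions exist.
Back-substituting, 180×(9) + 1602×(-1) = 18.
Scale by 2826/18 = 157: (m₀, n₀) = (1413, -157).
General solution: m = 1413 + 89t, n = -157 - 10t for integer t.
m ≥ 0: smallest is 1413 mod 89 = 78 (at t = -15), with n = -7.

78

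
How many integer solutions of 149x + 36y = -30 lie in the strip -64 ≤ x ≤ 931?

28

gcd(149, 36) = 1  (149 = 4·36 + 5, 36 = 7·5 + 1, 5 = 5·1).
Back-substituting, 149·(-7) + 36·(29) = 1.
Scale by -30: particular solution (210, -870); reduce x mod 36: (30, -125).
General solution: x = 30 + 36t, y = -125 - 149t for integer t.
-64 ≤ 30 + 36t ≤ 931 gives t ∈ [-2, 25], which is 28 values.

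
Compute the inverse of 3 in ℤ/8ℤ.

gcd(8, 3):
  8 = 2·3 + 2
  3 = 1·2 + 1
  2 = 2·1
so gcd(8, 3) = 1.
Back-substitute for Bézout coefficients:
  1 = 3 - 1·2
  ... = 3·(3) + 8·(-1)
So 3·3 ≡ 1 (mod 8), and 3 mod 8 = 3.

3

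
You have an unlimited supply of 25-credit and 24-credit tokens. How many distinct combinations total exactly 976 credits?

1

Need nonnegative integers with 25j + 24k = 976.
gcd(25, 24) = 1, and 25·(1) + 24·(-1) = 1.
So (j₀, k₀) = (976, -976); general j = 976 + 24t, k = -976 - 25t.
j ≥ 0 ⇒ t ≥ -40; k ≥ 0 ⇒ t ≤ -40. That's 1 value of t.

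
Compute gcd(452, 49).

1

gcd(452, 49) = 1  (452 = 9*49 + 11, 49 = 4*11 + 5, 11 = 2*5 + 1, 5 = 5*1).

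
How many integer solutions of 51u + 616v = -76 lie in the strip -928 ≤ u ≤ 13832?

24

gcd(616, 51):
  616 = 12·51 + 4
  51 = 12·4 + 3
  4 = 1·3 + 1
  3 = 3·1
so gcd(616, 51) = 1.
Back-substitute for Bézout coefficients:
  1 = 4 - 1·3
  ... = 51·(-157) + 616·(13)
Scale by -76: particular solution (11932, -988); reduce u mod 616: (228, -19).
General solution: u = 228 + 616t, v = -19 - 51t for integer t.
-928 ≤ 228 + 616t ≤ 13832 gives t ∈ [-1, 22], which is 24 values.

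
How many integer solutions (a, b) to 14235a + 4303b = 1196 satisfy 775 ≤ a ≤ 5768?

15

gcd(14235, 4303):
  14235 = 3*4303 + 1326
  4303 = 3*1326 + 325
  1326 = 4*325 + 26
  325 = 12*26 + 13
  26 = 2*13
so gcd(14235, 4303) = 13.
Back-substitute for Bézout coefficients:
  13 = 325 - 12*26
  ... = 14235*(-159) + 4303*(526)
Scale by 92: particular solution (-14628, 48392); reduce a mod 331: (267, -883).
General solution: a = 267 + 331t, b = -883 - 1095t for integer t.
775 ≤ 267 + 331t ≤ 5768 gives t ∈ [2, 16], which is 15 values.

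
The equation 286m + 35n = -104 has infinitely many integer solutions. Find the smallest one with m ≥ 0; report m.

6

gcd(286, 35):
  286 = 8·35 + 6
  35 = 5·6 + 5
  6 = 1·5 + 1
  5 = 5·1
so gcd(286, 35) = 1.
1 divides -104, so solutions exist.
Back-substitute for Bézout coefficients:
  1 = 6 - 1·5
  ... = 286·(6) + 35·(-49)
Scale by -104/1 = -104: (m₀, n₀) = (-624, 5096).
General solution: m = -624 + 35t, n = 5096 - 286t for integer t.
m ≥ 0: smallest is -624 mod 35 = 6 (at t = 18), with n = -52.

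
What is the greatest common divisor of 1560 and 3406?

26

gcd(3406, 1560):
  3406 = 2*1560 + 286
  1560 = 5*286 + 130
  286 = 2*130 + 26
  130 = 5*26
so gcd(3406, 1560) = 26.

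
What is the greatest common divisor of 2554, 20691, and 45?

gcd(20691, 2554):
  20691 = 8*2554 + 259
  2554 = 9*259 + 223
  259 = 1*223 + 36
  223 = 6*36 + 7
  36 = 5*7 + 1
  7 = 7*1
so gcd(20691, 2554) = 1.
gcd(1, 45) = 1.

1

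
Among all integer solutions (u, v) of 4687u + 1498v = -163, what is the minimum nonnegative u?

gcd(4687, 1498):
  4687 = 3·1498 + 193
  1498 = 7·193 + 147
  193 = 1·147 + 46
  147 = 3·46 + 9
  46 = 5·9 + 1
  9 = 9·1
so gcd(4687, 1498) = 1.
1 divides -163, so solutions exist.
Back-substitute for Bézout coefficients:
  1 = 46 - 5·9
  ... = 4687·(163) + 1498·(-510)
Scale by -163/1 = -163: (u₀, v₀) = (-26569, 83130).
General solution: u = -26569 + 1498t, v = 83130 - 4687t for integer t.
u ≥ 0: smallest is -26569 mod 1498 = 395 (at t = 18), with v = -1236.

395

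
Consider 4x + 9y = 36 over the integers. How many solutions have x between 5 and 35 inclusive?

gcd(9, 4):
  9 = 2·4 + 1
  4 = 4·1
so gcd(9, 4) = 1.
Back-substitute for Bézout coefficients:
  1 = 9 - 2·4
  ... = 4·(-2) + 9·(1)
Scale by 36: particular solution (-72, 36); reduce x mod 9: (0, 4).
General solution: x = 0 + 9t, y = 4 - 4t for integer t.
5 ≤ 0 + 9t ≤ 35 gives t ∈ [1, 3], which is 3 values.

3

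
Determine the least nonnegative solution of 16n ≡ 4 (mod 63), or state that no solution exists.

16

gcd(63, 16):
  63 = 3*16 + 15
  16 = 1*15 + 1
  15 = 15*1
so gcd(63, 16) = 1.
1 divides 4, so solutions exist.
Back-substitute for Bézout coefficients:
  1 = 16 - 1*15
  ... = 16*(4) + 63*(-1)
So 16*(4) ≡ 1 (mod 63); multiply by 4: n ≡ 16 (mod 63).
Smallest nonnegative: n = 16 mod 63 = 16.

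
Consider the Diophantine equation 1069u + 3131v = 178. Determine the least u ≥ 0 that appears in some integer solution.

419

gcd(3131, 1069):
  3131 = 2*1069 + 993
  1069 = 1*993 + 76
  993 = 13*76 + 5
  76 = 15*5 + 1
  5 = 5*1
so gcd(3131, 1069) = 1.
1 divides 178, so solutions exist.
Back-substitute for Bézout coefficients:
  1 = 76 - 15*5
  ... = 1069*(618) + 3131*(-211)
Scale by 178/1 = 178: (u₀, v₀) = (110004, -37558).
General solution: u = 110004 + 3131t, v = -37558 - 1069t for integer t.
u ≥ 0: smallest is 110004 mod 3131 = 419 (at t = -35), with v = -143.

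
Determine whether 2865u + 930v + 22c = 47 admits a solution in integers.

yes

gcd(2865, 930) = 15  (2865 = 3*930 + 75, 930 = 12*75 + 30, 75 = 2*30 + 15, 30 = 2*15).
gcd(15, 22) = 1.
1 divides 47, so integer solutions exist.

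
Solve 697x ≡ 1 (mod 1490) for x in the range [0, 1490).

1133

gcd(1490, 697) = 1  (1490 = 2*697 + 96, 697 = 7*96 + 25, 96 = 3*25 + 21, 25 = 1*21 + 4, 21 = 5*4 + 1, 4 = 4*1).
Back-substituting, 697*(-357) + 1490*(167) = 1.
So 697*-357 ≡ 1 (mod 1490), and -357 mod 1490 = 1133.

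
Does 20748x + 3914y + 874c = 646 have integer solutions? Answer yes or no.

gcd(20748, 3914):
  20748 = 5×3914 + 1178
  3914 = 3×1178 + 380
  1178 = 3×380 + 38
  380 = 10×38
so gcd(20748, 3914) = 38.
gcd(38, 874) = 38.
38 divides 646, so integer solutions exist.

yes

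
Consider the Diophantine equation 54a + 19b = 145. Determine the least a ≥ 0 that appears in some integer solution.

gcd(54, 19) = 1.
1 divides 145, so solutions exist.
By Bézout, 54*(6) + 19*(-17) = 1.
Scale by 145/1 = 145: (a₀, b₀) = (870, -2465).
General solution: a = 870 + 19t, b = -2465 - 54t for integer t.
a ≥ 0: smallest is 870 mod 19 = 15 (at t = -45), with b = -35.

15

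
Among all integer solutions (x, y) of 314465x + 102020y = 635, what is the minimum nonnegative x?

4127

gcd(314465, 102020) = 5  (314465 = 3*102020 + 8405, 102020 = 12*8405 + 1160, 8405 = 7*1160 + 285, 1160 = 4*285 + 20, 285 = 14*20 + 5, 20 = 4*5).
5 divides 635, so solutions exist.
Back-substituting, 314465*(5013) + 102020*(-15452) = 5.
Scale by 635/5 = 127: (x₀, y₀) = (636651, -1962404).
General solution: x = 636651 + 20404t, y = -1962404 - 62893t for integer t.
x ≥ 0: smallest is 636651 mod 20404 = 4127 (at t = -31), with y = -12721.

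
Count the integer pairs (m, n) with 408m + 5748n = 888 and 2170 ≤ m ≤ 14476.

gcd(5748, 408) = 12  (5748 = 14*408 + 36, 408 = 11*36 + 12, 36 = 3*12).
Back-substituting, 408*(155) + 5748*(-11) = 12.
Scale by 74: particular solution (11470, -814); reduce m mod 479: (453, -32).
General solution: m = 453 + 479t, n = -32 - 34t for integer t.
2170 ≤ 453 + 479t ≤ 14476 gives t ∈ [4, 29], which is 26 values.

26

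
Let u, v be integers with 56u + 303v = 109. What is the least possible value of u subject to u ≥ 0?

gcd(303, 56):
  303 = 5×56 + 23
  56 = 2×23 + 10
  23 = 2×10 + 3
  10 = 3×3 + 1
  3 = 3×1
so gcd(303, 56) = 1.
1 divides 109, so solutions exist.
Back-substitute for Bézout coefficients:
  1 = 10 - 3×3
  ... = 56×(92) + 303×(-17)
Scale by 109/1 = 109: (u₀, v₀) = (10028, -1853).
General solution: u = 10028 + 303t, v = -1853 - 56t for integer t.
u ≥ 0: smallest is 10028 mod 303 = 29 (at t = -33), with v = -5.

29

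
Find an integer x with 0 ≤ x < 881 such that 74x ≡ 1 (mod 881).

631

gcd(881, 74) = 1.
By Bézout, 74×(-250) + 881×(21) = 1.
So 74×-250 ≡ 1 (mod 881), and -250 mod 881 = 631.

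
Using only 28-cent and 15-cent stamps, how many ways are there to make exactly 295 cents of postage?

1

Need nonnegative integers with 28j + 15k = 295.
gcd(28, 15) = 1, and 28·(7) + 15·(-13) = 1.
So (j₀, k₀) = (2065, -3835); general j = 2065 + 15t, k = -3835 - 28t.
j ≥ 0 ⇒ t ≥ -137; k ≥ 0 ⇒ t ≤ -137. That's 1 value of t.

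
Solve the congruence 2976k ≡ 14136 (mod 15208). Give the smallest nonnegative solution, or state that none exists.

gcd(15208, 2976) = 8.
8 divides 14136, so solutions exist.
By Bézout, 2976×(649) + 15208×(-127) = 8.
So 2976×(649) ≡ 8 (mod 15208); multiply by 1767: k ≡ 1146783 (mod 1901).
Smallest nonnegative: k = 1146783 mod 1901 = 480.

480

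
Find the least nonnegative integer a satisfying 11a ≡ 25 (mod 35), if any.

15

gcd(35, 11) = 1.
1 divides 25, so solutions exist.
By Bézout, 11·(16) + 35·(-5) = 1.
So 11·(16) ≡ 1 (mod 35); multiply by 25: a ≡ 400 (mod 35).
Smallest nonnegative: a = 400 mod 35 = 15.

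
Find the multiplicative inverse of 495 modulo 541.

294

gcd(541, 495):
  541 = 1*495 + 46
  495 = 10*46 + 35
  46 = 1*35 + 11
  35 = 3*11 + 2
  11 = 5*2 + 1
  2 = 2*1
so gcd(541, 495) = 1.
Back-substitute for Bézout coefficients:
  1 = 11 - 5*2
  ... = 495*(-247) + 541*(226)
So 495*-247 ≡ 1 (mod 541), and -247 mod 541 = 294.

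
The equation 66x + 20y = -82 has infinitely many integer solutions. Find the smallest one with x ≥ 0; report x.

3

gcd(66, 20) = 2.
2 divides -82, so solutions exist.
By Bézout, 66·(-3) + 20·(10) = 2.
Scale by -82/2 = -41: (x₀, y₀) = (123, -410).
General solution: x = 123 + 10t, y = -410 - 33t for integer t.
x ≥ 0: smallest is 123 mod 10 = 3 (at t = -12), with y = -14.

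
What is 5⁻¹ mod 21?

gcd(21, 5) = 1  (21 = 4*5 + 1, 5 = 5*1).
Back-substituting, 5*(-4) + 21*(1) = 1.
So 5*-4 ≡ 1 (mod 21), and -4 mod 21 = 17.

17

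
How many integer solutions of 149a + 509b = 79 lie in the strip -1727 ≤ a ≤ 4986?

13

gcd(509, 149) = 1  (509 = 3*149 + 62, 149 = 2*62 + 25, 62 = 2*25 + 12, 25 = 2*12 + 1, 12 = 12*1).
Back-substituting, 149*(41) + 509*(-12) = 1.
Scale by 79: particular solution (3239, -948); reduce a mod 509: (185, -54).
General solution: a = 185 + 509t, b = -54 - 149t for integer t.
-1727 ≤ 185 + 509t ≤ 4986 gives t ∈ [-3, 9], which is 13 values.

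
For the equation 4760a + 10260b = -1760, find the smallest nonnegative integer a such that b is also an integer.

185

gcd(10260, 4760):
  10260 = 2*4760 + 740
  4760 = 6*740 + 320
  740 = 2*320 + 100
  320 = 3*100 + 20
  100 = 5*20
so gcd(10260, 4760) = 20.
20 divides -1760, so solutions exist.
Back-substitute for Bézout coefficients:
  20 = 320 - 3*100
  ... = 4760*(97) + 10260*(-45)
Scale by -1760/20 = -88: (a₀, b₀) = (-8536, 3960).
General solution: a = -8536 + 513t, b = 3960 - 238t for integer t.
a ≥ 0: smallest is -8536 mod 513 = 185 (at t = 17), with b = -86.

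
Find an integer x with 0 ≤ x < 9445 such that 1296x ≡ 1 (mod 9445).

7951

gcd(9445, 1296) = 1.
By Bézout, 1296×(-1494) + 9445×(205) = 1.
So 1296×-1494 ≡ 1 (mod 9445), and -1494 mod 9445 = 7951.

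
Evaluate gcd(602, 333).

1

gcd(602, 333):
  602 = 1*333 + 269
  333 = 1*269 + 64
  269 = 4*64 + 13
  64 = 4*13 + 12
  13 = 1*12 + 1
  12 = 12*1
so gcd(602, 333) = 1.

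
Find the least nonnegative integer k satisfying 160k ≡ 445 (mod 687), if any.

gcd(687, 160) = 1.
1 divides 445, so solutions exist.
By Bézout, 160·(73) + 687·(-17) = 1.
So 160·(73) ≡ 1 (mod 687); multiply by 445: k ≡ 32485 (mod 687).
Smallest nonnegative: k = 32485 mod 687 = 196.

196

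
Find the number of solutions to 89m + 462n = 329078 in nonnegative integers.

gcd(462, 89) = 1  (462 = 5*89 + 17, 89 = 5*17 + 4, 17 = 4*4 + 1, 4 = 4*1).
Back-substituting, 89*(-109) + 462*(21) = 1.
Scale by 329078: one solution is (-35869502, 6910638). Reduce m mod 462: (178, 678).
General: m = 178 + 462t, n = 678 - 89t.
m ≥ 0 ⇒ t ≥ 0; n ≥ 0 ⇒ t ≤ 7. So t ∈ [0, 7]: 8 solutions.

8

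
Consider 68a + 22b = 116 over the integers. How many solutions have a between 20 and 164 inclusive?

gcd(68, 22) = 2  (68 = 3*22 + 2, 22 = 11*2).
Back-substituting, 68*(1) + 22*(-3) = 2.
Scale by 58: particular solution (58, -174); reduce a mod 11: (3, -4).
General solution: a = 3 + 11t, b = -4 - 34t for integer t.
20 ≤ 3 + 11t ≤ 164 gives t ∈ [2, 14], which is 13 values.

13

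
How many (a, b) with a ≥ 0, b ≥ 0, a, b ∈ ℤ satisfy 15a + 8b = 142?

gcd(15, 8) = 1.
By Bézout, 15*(-1) + 8*(2) = 1.
One solution: (2, 14).
General: a = 2 + 8t, b = 14 - 15t.
a ≥ 0 ⇒ t ≥ 0; b ≥ 0 ⇒ t ≤ 0. So t ∈ [0, 0]: 1 solution.

1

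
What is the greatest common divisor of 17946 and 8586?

gcd(17946, 8586):
  17946 = 2*8586 + 774
  8586 = 11*774 + 72
  774 = 10*72 + 54
  72 = 1*54 + 18
  54 = 3*18
so gcd(17946, 8586) = 18.

18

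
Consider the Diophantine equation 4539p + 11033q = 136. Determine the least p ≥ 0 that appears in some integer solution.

615

gcd(11033, 4539):
  11033 = 2·4539 + 1955
  4539 = 2·1955 + 629
  1955 = 3·629 + 68
  629 = 9·68 + 17
  68 = 4·17
so gcd(11033, 4539) = 17.
17 divides 136, so solutions exist.
Back-substitute for Bézout coefficients:
  17 = 629 - 9·68
  ... = 4539·(158) + 11033·(-65)
Scale by 136/17 = 8: (p₀, q₀) = (1264, -520).
General solution: p = 1264 + 649t, q = -520 - 267t for integer t.
p ≥ 0: smallest is 1264 mod 649 = 615 (at t = -1), with q = -253.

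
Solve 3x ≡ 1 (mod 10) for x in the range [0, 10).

7

gcd(10, 3):
  10 = 3*3 + 1
  3 = 3*1
so gcd(10, 3) = 1.
Back-substitute for Bézout coefficients:
  1 = 10 - 3*3
  ... = 3*(-3) + 10*(1)
So 3*-3 ≡ 1 (mod 10), and -3 mod 10 = 7.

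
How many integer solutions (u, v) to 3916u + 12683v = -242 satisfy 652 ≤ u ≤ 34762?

30

gcd(12683, 3916):
  12683 = 3·3916 + 935
  3916 = 4·935 + 176
  935 = 5·176 + 55
  176 = 3·55 + 11
  55 = 5·11
so gcd(12683, 3916) = 11.
Back-substitute for Bézout coefficients:
  11 = 176 - 3·55
  ... = 3916·(217) + 12683·(-67)
Scale by -22: particular solution (-4774, 1474); reduce u mod 1153: (991, -306).
General solution: u = 991 + 1153t, v = -306 - 356t for integer t.
652 ≤ 991 + 1153t ≤ 34762 gives t ∈ [0, 29], which is 30 values.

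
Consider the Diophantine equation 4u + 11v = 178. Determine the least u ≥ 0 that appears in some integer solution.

gcd(11, 4):
  11 = 2×4 + 3
  4 = 1×3 + 1
  3 = 3×1
so gcd(11, 4) = 1.
1 divides 178, so solutions exist.
Back-substitute for Bézout coefficients:
  1 = 4 - 1×3
  ... = 4×(3) + 11×(-1)
Scale by 178/1 = 178: (u₀, v₀) = (534, -178).
General solution: u = 534 + 11t, v = -178 - 4t for integer t.
u ≥ 0: smallest is 534 mod 11 = 6 (at t = -48), with v = 14.

6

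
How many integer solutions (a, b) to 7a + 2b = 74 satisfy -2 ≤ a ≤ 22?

13

gcd(7, 2) = 1  (7 = 3×2 + 1, 2 = 2×1).
Back-substituting, 7×(1) + 2×(-3) = 1.
Scale by 74: particular solution (74, -222); reduce a mod 2: (0, 37).
General solution: a = 0 + 2t, b = 37 - 7t for integer t.
-2 ≤ 0 + 2t ≤ 22 gives t ∈ [-1, 11], which is 13 values.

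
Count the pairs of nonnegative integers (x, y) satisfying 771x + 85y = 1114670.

17

gcd(771, 85) = 1.
By Bézout, 771*(-14) + 85*(127) = 1.
One solution: (25, 12887).
General: x = 25 + 85t, y = 12887 - 771t.
x ≥ 0 ⇒ t ≥ 0; y ≥ 0 ⇒ t ≤ 16. So t ∈ [0, 16]: 17 solutions.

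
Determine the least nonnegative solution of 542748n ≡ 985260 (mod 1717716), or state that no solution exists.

gcd(1717716, 542748):
  1717716 = 3*542748 + 89472
  542748 = 6*89472 + 5916
  89472 = 15*5916 + 732
  5916 = 8*732 + 60
  732 = 12*60 + 12
  60 = 5*12
so gcd(1717716, 542748) = 12.
12 divides 985260, so solutions exist.
Back-substitute for Bézout coefficients:
  12 = 732 - 12*60
  ... = 542748*(-28164) + 1717716*(8899)
So 542748*(-28164) ≡ 12 (mod 1717716); multiply by 82105: n ≡ -2312405220 (mod 143143).
Smallest nonnegative: n = -2312405220 mod 143143 = 69945.

69945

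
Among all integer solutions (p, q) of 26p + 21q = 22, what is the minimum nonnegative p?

17

gcd(26, 21):
  26 = 1·21 + 5
  21 = 4·5 + 1
  5 = 5·1
so gcd(26, 21) = 1.
1 divides 22, so solutions exist.
Back-substitute for Bézout coefficients:
  1 = 21 - 4·5
  ... = 26·(-4) + 21·(5)
Scale by 22/1 = 22: (p₀, q₀) = (-88, 110).
General solution: p = -88 + 21t, q = 110 - 26t for integer t.
p ≥ 0: smallest is -88 mod 21 = 17 (at t = 5), with q = -20.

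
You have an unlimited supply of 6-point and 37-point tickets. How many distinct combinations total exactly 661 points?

3

Need nonnegative integers with 6j + 37k = 661.
gcd(6, 37) = 1, and 6·(-6) + 37·(1) = 1.
So (j₀, k₀) = (-3966, 661); general j = -3966 + 37t, k = 661 - 6t.
j ≥ 0 ⇒ t ≥ 108; k ≥ 0 ⇒ t ≤ 110. That's 3 values of t.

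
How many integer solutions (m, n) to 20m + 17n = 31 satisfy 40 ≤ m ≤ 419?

gcd(20, 17) = 1.
By Bézout, 20×(6) + 17×(-7) = 1.
Particular solution: (16, -17).
General solution: m = 16 + 17t, n = -17 - 20t for integer t.
40 ≤ 16 + 17t ≤ 419 gives t ∈ [2, 23], which is 22 values.

22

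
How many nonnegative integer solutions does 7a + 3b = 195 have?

10

gcd(7, 3):
  7 = 2*3 + 1
  3 = 3*1
so gcd(7, 3) = 1.
Back-substitute for Bézout coefficients:
  1 = 7 - 2*3
  ... = 7*(1) + 3*(-2)
Scale by 195: one solution is (195, -390). Reduce a mod 3: (0, 65).
General: a = 0 + 3t, b = 65 - 7t.
a ≥ 0 ⇒ t ≥ 0; b ≥ 0 ⇒ t ≤ 9. So t ∈ [0, 9]: 10 solutions.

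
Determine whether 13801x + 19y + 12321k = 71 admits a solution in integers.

yes

gcd(13801, 19) = 1  (13801 = 726·19 + 7, 19 = 2·7 + 5, 7 = 1·5 + 2, 5 = 2·2 + 1, 2 = 2·1).
gcd(1, 12321) = 1.
1 divides 71, so integer solutions exist.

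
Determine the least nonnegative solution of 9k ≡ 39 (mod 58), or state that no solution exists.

gcd(58, 9) = 1  (58 = 6*9 + 4, 9 = 2*4 + 1, 4 = 4*1).
1 divides 39, so solutions exist.
Back-substituting, 9*(13) + 58*(-2) = 1.
So 9*(13) ≡ 1 (mod 58); multiply by 39: k ≡ 507 (mod 58).
Smallest nonnegative: k = 507 mod 58 = 43.

43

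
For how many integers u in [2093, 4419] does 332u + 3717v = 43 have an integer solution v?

gcd(3717, 332) = 1  (3717 = 11×332 + 65, 332 = 5×65 + 7, 65 = 9×7 + 2, 7 = 3×2 + 1, 2 = 2×1).
Back-substituting, 332×(1601) + 3717×(-143) = 1.
Scale by 43: particular solution (68843, -6149); reduce u mod 3717: (1937, -173).
General solution: u = 1937 + 3717t, v = -173 - 332t for integer t.
2093 ≤ 1937 + 3717t ≤ 4419 gives t ∈ [1, 0], which is 0 values.

0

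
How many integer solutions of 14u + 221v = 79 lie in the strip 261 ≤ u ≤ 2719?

gcd(221, 14) = 1.
By Bézout, 14*(79) + 221*(-5) = 1.
Particular solution: (53, -3).
General solution: u = 53 + 221t, v = -3 - 14t for integer t.
261 ≤ 53 + 221t ≤ 2719 gives t ∈ [1, 12], which is 12 values.

12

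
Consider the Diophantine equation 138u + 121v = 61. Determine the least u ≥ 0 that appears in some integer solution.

gcd(138, 121) = 1.
1 divides 61, so solutions exist.
By Bézout, 138·(57) + 121·(-65) = 1.
Scale by 61/1 = 61: (u₀, v₀) = (3477, -3965).
General solution: u = 3477 + 121t, v = -3965 - 138t for integer t.
u ≥ 0: smallest is 3477 mod 121 = 89 (at t = -28), with v = -101.

89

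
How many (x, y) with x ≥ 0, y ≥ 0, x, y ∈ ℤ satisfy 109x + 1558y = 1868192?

gcd(1558, 109) = 1.
By Bézout, 109·(243) + 1558·(-17) = 1.
One solution: (616, 1156).
General: x = 616 + 1558t, y = 1156 - 109t.
x ≥ 0 ⇒ t ≥ 0; y ≥ 0 ⇒ t ≤ 10. So t ∈ [0, 10]: 11 solutions.

11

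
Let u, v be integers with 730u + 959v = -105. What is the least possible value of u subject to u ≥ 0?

gcd(959, 730) = 1  (959 = 1×730 + 229, 730 = 3×229 + 43, 229 = 5×43 + 14, 43 = 3×14 + 1, 14 = 14×1).
1 divides -105, so solutions exist.
Back-substituting, 730×(67) + 959×(-51) = 1.
Scale by -105/1 = -105: (u₀, v₀) = (-7035, 5355).
General solution: u = -7035 + 959t, v = 5355 - 730t for integer t.
u ≥ 0: smallest is -7035 mod 959 = 637 (at t = 8), with v = -485.

637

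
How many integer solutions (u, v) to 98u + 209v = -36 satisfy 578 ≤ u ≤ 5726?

gcd(209, 98) = 1.
By Bézout, 98*(32) + 209*(-15) = 1.
Particular solution: (102, -48).
General solution: u = 102 + 209t, v = -48 - 98t for integer t.
578 ≤ 102 + 209t ≤ 5726 gives t ∈ [3, 26], which is 24 values.

24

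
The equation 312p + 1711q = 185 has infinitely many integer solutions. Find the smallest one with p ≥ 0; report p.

1059

gcd(1711, 312):
  1711 = 5*312 + 151
  312 = 2*151 + 10
  151 = 15*10 + 1
  10 = 10*1
so gcd(1711, 312) = 1.
1 divides 185, so solutions exist.
Back-substitute for Bézout coefficients:
  1 = 151 - 15*10
  ... = 312*(-170) + 1711*(31)
Scale by 185/1 = 185: (p₀, q₀) = (-31450, 5735).
General solution: p = -31450 + 1711t, q = 5735 - 312t for integer t.
p ≥ 0: smallest is -31450 mod 1711 = 1059 (at t = 19), with q = -193.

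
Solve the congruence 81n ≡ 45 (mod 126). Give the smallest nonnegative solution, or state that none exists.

13

gcd(126, 81) = 9  (126 = 1×81 + 45, 81 = 1×45 + 36, 45 = 1×36 + 9, 36 = 4×9).
9 divides 45, so solutions exist.
Back-substituting, 81×(-3) + 126×(2) = 9.
So 81×(-3) ≡ 9 (mod 126); multiply by 5: n ≡ -15 (mod 14).
Smallest nonnegative: n = -15 mod 14 = 13.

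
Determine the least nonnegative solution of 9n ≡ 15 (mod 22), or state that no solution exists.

9

gcd(22, 9) = 1  (22 = 2·9 + 4, 9 = 2·4 + 1, 4 = 4·1).
1 divides 15, so solutions exist.
Back-substituting, 9·(5) + 22·(-2) = 1.
So 9·(5) ≡ 1 (mod 22); multiply by 15: n ≡ 75 (mod 22).
Smallest nonnegative: n = 75 mod 22 = 9.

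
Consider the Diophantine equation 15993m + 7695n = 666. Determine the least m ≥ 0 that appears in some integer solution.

167

gcd(15993, 7695):
  15993 = 2×7695 + 603
  7695 = 12×603 + 459
  603 = 1×459 + 144
  459 = 3×144 + 27
  144 = 5×27 + 9
  27 = 3×9
so gcd(15993, 7695) = 9.
9 divides 666, so solutions exist.
Back-substitute for Bézout coefficients:
  9 = 144 - 5×27
  ... = 15993×(268) + 7695×(-557)
Scale by 666/9 = 74: (m₀, n₀) = (19832, -41218).
General solution: m = 19832 + 855t, n = -41218 - 1777t for integer t.
m ≥ 0: smallest is 19832 mod 855 = 167 (at t = -23), with n = -347.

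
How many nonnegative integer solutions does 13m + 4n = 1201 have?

gcd(13, 4) = 1  (13 = 3*4 + 1, 4 = 4*1).
Back-substituting, 13*(1) + 4*(-3) = 1.
Scale by 1201: one solution is (1201, -3603). Reduce m mod 4: (1, 297).
General: m = 1 + 4t, n = 297 - 13t.
m ≥ 0 ⇒ t ≥ 0; n ≥ 0 ⇒ t ≤ 22. So t ∈ [0, 22]: 23 solutions.

23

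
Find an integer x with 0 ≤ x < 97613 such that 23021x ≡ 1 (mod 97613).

gcd(97613, 23021) = 1.
By Bézout, 23021*(-6903) + 97613*(1628) = 1.
So 23021*-6903 ≡ 1 (mod 97613), and -6903 mod 97613 = 90710.

90710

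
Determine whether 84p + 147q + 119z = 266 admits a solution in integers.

gcd(147, 84) = 21.
gcd(21, 119) = 7.
7 divides 266, so integer solutions exist.

yes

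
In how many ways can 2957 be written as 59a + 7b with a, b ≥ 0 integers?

8

gcd(59, 7) = 1.
By Bézout, 59·(-2) + 7·(17) = 1.
One solution: (1, 414).
General: a = 1 + 7t, b = 414 - 59t.
a ≥ 0 ⇒ t ≥ 0; b ≥ 0 ⇒ t ≤ 7. So t ∈ [0, 7]: 8 solutions.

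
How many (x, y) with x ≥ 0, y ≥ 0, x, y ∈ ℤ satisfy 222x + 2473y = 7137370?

gcd(2473, 222) = 1.
By Bézout, 222*(-479) + 2473*(43) = 1.
One solution: (1093, 2788).
General: x = 1093 + 2473t, y = 2788 - 222t.
x ≥ 0 ⇒ t ≥ 0; y ≥ 0 ⇒ t ≤ 12. So t ∈ [0, 12]: 13 solutions.

13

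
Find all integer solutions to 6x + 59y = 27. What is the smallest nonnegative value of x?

34

gcd(59, 6) = 1  (59 = 9·6 + 5, 6 = 1·5 + 1, 5 = 5·1).
1 divides 27, so solutions exist.
Back-substituting, 6·(10) + 59·(-1) = 1.
Scale by 27/1 = 27: (x₀, y₀) = (270, -27).
General solution: x = 270 + 59t, y = -27 - 6t for integer t.
x ≥ 0: smallest is 270 mod 59 = 34 (at t = -4), with y = -3.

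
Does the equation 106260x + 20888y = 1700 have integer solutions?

gcd(106260, 20888) = 28  (106260 = 5*20888 + 1820, 20888 = 11*1820 + 868, 1820 = 2*868 + 84, 868 = 10*84 + 28, 84 = 3*28).
28 does not divide 1700 (remainder 20), so no integer solutions.

no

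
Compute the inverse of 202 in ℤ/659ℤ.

460

gcd(659, 202) = 1.
By Bézout, 202*(-199) + 659*(61) = 1.
So 202*-199 ≡ 1 (mod 659), and -199 mod 659 = 460.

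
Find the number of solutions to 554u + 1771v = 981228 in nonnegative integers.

1

gcd(1771, 554) = 1.
By Bézout, 554*(-195) + 1771*(61) = 1.
One solution: (1151, 194).
General: u = 1151 + 1771t, v = 194 - 554t.
u ≥ 0 ⇒ t ≥ 0; v ≥ 0 ⇒ t ≤ 0. So t ∈ [0, 0]: 1 solution.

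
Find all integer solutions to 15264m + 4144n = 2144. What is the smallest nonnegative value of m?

11

gcd(15264, 4144):
  15264 = 3·4144 + 2832
  4144 = 1·2832 + 1312
  2832 = 2·1312 + 208
  1312 = 6·208 + 64
  208 = 3·64 + 16
  64 = 4·16
so gcd(15264, 4144) = 16.
16 divides 2144, so solutions exist.
Back-substitute for Bézout coefficients:
  16 = 208 - 3·64
  ... = 15264·(60) + 4144·(-221)
Scale by 2144/16 = 134: (m₀, n₀) = (8040, -29614).
General solution: m = 8040 + 259t, n = -29614 - 954t for integer t.
m ≥ 0: smallest is 8040 mod 259 = 11 (at t = -31), with n = -40.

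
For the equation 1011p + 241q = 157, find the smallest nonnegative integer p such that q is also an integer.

70

gcd(1011, 241):
  1011 = 4·241 + 47
  241 = 5·47 + 6
  47 = 7·6 + 5
  6 = 1·5 + 1
  5 = 5·1
so gcd(1011, 241) = 1.
1 divides 157, so solutions exist.
Back-substitute for Bézout coefficients:
  1 = 6 - 1·5
  ... = 1011·(-41) + 241·(172)
Scale by 157/1 = 157: (p₀, q₀) = (-6437, 27004).
General solution: p = -6437 + 241t, q = 27004 - 1011t for integer t.
p ≥ 0: smallest is -6437 mod 241 = 70 (at t = 27), with q = -293.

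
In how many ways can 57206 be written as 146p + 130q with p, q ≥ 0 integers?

gcd(146, 130) = 2.
By Bézout, 146·(-8) + 130·(9) = 2.
One solution: (41, 394).
General: p = 41 + 65t, q = 394 - 73t.
p ≥ 0 ⇒ t ≥ 0; q ≥ 0 ⇒ t ≤ 5. So t ∈ [0, 5]: 6 solutions.

6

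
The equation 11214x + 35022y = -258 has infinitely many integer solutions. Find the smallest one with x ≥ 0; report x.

gcd(35022, 11214):
  35022 = 3·11214 + 1380
  11214 = 8·1380 + 174
  1380 = 7·174 + 162
  174 = 1·162 + 12
  162 = 13·12 + 6
  12 = 2·6
so gcd(35022, 11214) = 6.
6 divides -258, so solutions exist.
Back-substitute for Bézout coefficients:
  6 = 162 - 13·12
  ... = 11214·(-2817) + 35022·(902)
Scale by -258/6 = -43: (x₀, y₀) = (121131, -38786).
General solution: x = 121131 + 5837t, y = -38786 - 1869t for integer t.
x ≥ 0: smallest is 121131 mod 5837 = 4391 (at t = -20), with y = -1406.

4391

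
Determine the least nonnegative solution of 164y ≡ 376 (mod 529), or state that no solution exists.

41

gcd(529, 164) = 1  (529 = 3×164 + 37, 164 = 4×37 + 16, 37 = 2×16 + 5, 16 = 3×5 + 1, 5 = 5×1).
1 divides 376, so solutions exist.
Back-substituting, 164×(100) + 529×(-31) = 1.
So 164×(100) ≡ 1 (mod 529); multiply by 376: y ≡ 37600 (mod 529).
Smallest nonnegative: y = 37600 mod 529 = 41.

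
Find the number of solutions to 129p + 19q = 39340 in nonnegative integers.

gcd(129, 19) = 1  (129 = 6·19 + 15, 19 = 1·15 + 4, 15 = 3·4 + 3, 4 = 1·3 + 1, 3 = 3·1).
Back-substituting, 129·(-5) + 19·(34) = 1.
Scale by 39340: one solution is (-196700, 1337560). Reduce p mod 19: (7, 2023).
General: p = 7 + 19t, q = 2023 - 129t.
p ≥ 0 ⇒ t ≥ 0; q ≥ 0 ⇒ t ≤ 15. So t ∈ [0, 15]: 16 solutions.

16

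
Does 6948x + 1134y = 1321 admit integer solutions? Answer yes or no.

no

gcd(6948, 1134) = 18  (6948 = 6·1134 + 144, 1134 = 7·144 + 126, 144 = 1·126 + 18, 126 = 7·18).
18 does not divide 1321 (remainder 7), so no integer solutions.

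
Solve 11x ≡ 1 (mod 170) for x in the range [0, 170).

31

gcd(170, 11):
  170 = 15*11 + 5
  11 = 2*5 + 1
  5 = 5*1
so gcd(170, 11) = 1.
Back-substitute for Bézout coefficients:
  1 = 11 - 2*5
  ... = 11*(31) + 170*(-2)
So 11*31 ≡ 1 (mod 170), and 31 mod 170 = 31.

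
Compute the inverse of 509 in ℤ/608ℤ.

565

gcd(608, 509):
  608 = 1·509 + 99
  509 = 5·99 + 14
  99 = 7·14 + 1
  14 = 14·1
so gcd(608, 509) = 1.
Back-substitute for Bézout coefficients:
  1 = 99 - 7·14
  ... = 509·(-43) + 608·(36)
So 509·-43 ≡ 1 (mod 608), and -43 mod 608 = 565.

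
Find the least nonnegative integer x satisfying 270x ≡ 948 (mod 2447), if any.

gcd(2447, 270) = 1  (2447 = 9*270 + 17, 270 = 15*17 + 15, 17 = 1*15 + 2, 15 = 7*2 + 1, 2 = 2*1).
1 divides 948, so solutions exist.
Back-substituting, 270*(1151) + 2447*(-127) = 1.
So 270*(1151) ≡ 1 (mod 2447); multiply by 948: x ≡ 1091148 (mod 2447).
Smallest nonnegative: x = 1091148 mod 2447 = 2233.

2233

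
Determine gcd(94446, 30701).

11

gcd(94446, 30701) = 11  (94446 = 3×30701 + 2343, 30701 = 13×2343 + 242, 2343 = 9×242 + 165, 242 = 1×165 + 77, 165 = 2×77 + 11, 77 = 7×11).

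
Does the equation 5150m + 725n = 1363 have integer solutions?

gcd(5150, 725) = 25  (5150 = 7·725 + 75, 725 = 9·75 + 50, 75 = 1·50 + 25, 50 = 2·25).
25 does not divide 1363 (remainder 13), so no integer solutions.

no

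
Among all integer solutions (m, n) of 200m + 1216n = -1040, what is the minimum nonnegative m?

86

gcd(1216, 200) = 8  (1216 = 6*200 + 16, 200 = 12*16 + 8, 16 = 2*8).
8 divides -1040, so solutions exist.
Back-substituting, 200*(73) + 1216*(-12) = 8.
Scale by -1040/8 = -130: (m₀, n₀) = (-9490, 1560).
General solution: m = -9490 + 152t, n = 1560 - 25t for integer t.
m ≥ 0: smallest is -9490 mod 152 = 86 (at t = 63), with n = -15.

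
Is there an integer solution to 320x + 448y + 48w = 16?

gcd(448, 320) = 64  (448 = 1·320 + 128, 320 = 2·128 + 64, 128 = 2·64).
gcd(64, 48) = 16.
16 divides 16, so integer solutions exist.

yes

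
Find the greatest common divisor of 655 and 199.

gcd(655, 199) = 1  (655 = 3×199 + 58, 199 = 3×58 + 25, 58 = 2×25 + 8, 25 = 3×8 + 1, 8 = 8×1).

1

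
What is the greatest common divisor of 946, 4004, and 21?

1

gcd(4004, 946) = 22  (4004 = 4·946 + 220, 946 = 4·220 + 66, 220 = 3·66 + 22, 66 = 3·22).
gcd(22, 21) = 1.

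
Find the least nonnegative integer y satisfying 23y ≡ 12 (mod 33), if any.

12

gcd(33, 23):
  33 = 1×23 + 10
  23 = 2×10 + 3
  10 = 3×3 + 1
  3 = 3×1
so gcd(33, 23) = 1.
1 divides 12, so solutions exist.
Back-substitute for Bézout coefficients:
  1 = 10 - 3×3
  ... = 23×(-10) + 33×(7)
So 23×(-10) ≡ 1 (mod 33); multiply by 12: y ≡ -120 (mod 33).
Smallest nonnegative: y = -120 mod 33 = 12.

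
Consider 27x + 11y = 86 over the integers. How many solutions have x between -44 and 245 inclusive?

gcd(27, 11) = 1.
By Bézout, 27×(-2) + 11×(5) = 1.
Particular solution: (4, -2).
General solution: x = 4 + 11t, y = -2 - 27t for integer t.
-44 ≤ 4 + 11t ≤ 245 gives t ∈ [-4, 21], which is 26 values.

26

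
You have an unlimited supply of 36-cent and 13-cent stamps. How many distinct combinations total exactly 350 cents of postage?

Need nonnegative integers with 36j + 13k = 350.
gcd(36, 13) = 1, and 36·(4) + 13·(-11) = 1.
So (j₀, k₀) = (1400, -3850); general j = 1400 + 13t, k = -3850 - 36t.
j ≥ 0 ⇒ t ≥ -107; k ≥ 0 ⇒ t ≤ -107. That's 1 value of t.

1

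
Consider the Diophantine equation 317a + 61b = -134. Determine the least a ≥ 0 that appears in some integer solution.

60

gcd(317, 61):
  317 = 5·61 + 12
  61 = 5·12 + 1
  12 = 12·1
so gcd(317, 61) = 1.
1 divides -134, so solutions exist.
Back-substitute for Bézout coefficients:
  1 = 61 - 5·12
  ... = 317·(-5) + 61·(26)
Scale by -134/1 = -134: (a₀, b₀) = (670, -3484).
General solution: a = 670 + 61t, b = -3484 - 317t for integer t.
a ≥ 0: smallest is 670 mod 61 = 60 (at t = -10), with b = -314.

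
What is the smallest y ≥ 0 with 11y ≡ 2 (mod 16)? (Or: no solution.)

6

gcd(16, 11) = 1  (16 = 1×11 + 5, 11 = 2×5 + 1, 5 = 5×1).
1 divides 2, so solutions exist.
Back-substituting, 11×(3) + 16×(-2) = 1.
So 11×(3) ≡ 1 (mod 16); multiply by 2: y ≡ 6 (mod 16).
Smallest nonnegative: y = 6 mod 16 = 6.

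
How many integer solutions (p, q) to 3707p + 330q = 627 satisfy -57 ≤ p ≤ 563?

gcd(3707, 330) = 11.
By Bézout, 3707*(13) + 330*(-146) = 11.
Particular solution: (21, -234).
General solution: p = 21 + 30t, q = -234 - 337t for integer t.
-57 ≤ 21 + 30t ≤ 563 gives t ∈ [-2, 18], which is 21 values.

21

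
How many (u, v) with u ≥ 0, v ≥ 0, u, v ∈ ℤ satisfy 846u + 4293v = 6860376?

gcd(4293, 846):
  4293 = 5×846 + 63
  846 = 13×63 + 27
  63 = 2×27 + 9
  27 = 3×9
so gcd(4293, 846) = 9.
Back-substitute for Bézout coefficients:
  9 = 63 - 2×27
  ... = 846×(-137) + 4293×(27)
Scale by 762264: one solution is (-104430168, 20581128). Reduce u mod 477: (396, 1520).
General: u = 396 + 477t, v = 1520 - 94t.
u ≥ 0 ⇒ t ≥ 0; v ≥ 0 ⇒ t ≤ 16. So t ∈ [0, 16]: 17 solutions.

17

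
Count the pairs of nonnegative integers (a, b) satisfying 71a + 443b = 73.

gcd(443, 71):
  443 = 6×71 + 17
  71 = 4×17 + 3
  17 = 5×3 + 2
  3 = 1×2 + 1
  2 = 2×1
so gcd(443, 71) = 1.
Back-substitute for Bézout coefficients:
  1 = 3 - 1×2
  ... = 71×(156) + 443×(-25)
Scale by 73: one solution is (11388, -1825). Reduce a mod 443: (313, -50).
General: a = 313 + 443t, b = -50 - 71t.
a ≥ 0 ⇒ t ≥ 0; b ≥ 0 ⇒ t ≤ -1. So t ∈ [0, -1]: 0 solutions.

0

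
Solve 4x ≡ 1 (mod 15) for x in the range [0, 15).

gcd(15, 4) = 1  (15 = 3*4 + 3, 4 = 1*3 + 1, 3 = 3*1).
Back-substituting, 4*(4) + 15*(-1) = 1.
So 4*4 ≡ 1 (mod 15), and 4 mod 15 = 4.

4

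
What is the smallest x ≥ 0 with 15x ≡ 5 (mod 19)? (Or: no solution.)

13

gcd(19, 15) = 1  (19 = 1·15 + 4, 15 = 3·4 + 3, 4 = 1·3 + 1, 3 = 3·1).
1 divides 5, so solutions exist.
Back-substituting, 15·(-5) + 19·(4) = 1.
So 15·(-5) ≡ 1 (mod 19); multiply by 5: x ≡ -25 (mod 19).
Smallest nonnegative: x = -25 mod 19 = 13.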